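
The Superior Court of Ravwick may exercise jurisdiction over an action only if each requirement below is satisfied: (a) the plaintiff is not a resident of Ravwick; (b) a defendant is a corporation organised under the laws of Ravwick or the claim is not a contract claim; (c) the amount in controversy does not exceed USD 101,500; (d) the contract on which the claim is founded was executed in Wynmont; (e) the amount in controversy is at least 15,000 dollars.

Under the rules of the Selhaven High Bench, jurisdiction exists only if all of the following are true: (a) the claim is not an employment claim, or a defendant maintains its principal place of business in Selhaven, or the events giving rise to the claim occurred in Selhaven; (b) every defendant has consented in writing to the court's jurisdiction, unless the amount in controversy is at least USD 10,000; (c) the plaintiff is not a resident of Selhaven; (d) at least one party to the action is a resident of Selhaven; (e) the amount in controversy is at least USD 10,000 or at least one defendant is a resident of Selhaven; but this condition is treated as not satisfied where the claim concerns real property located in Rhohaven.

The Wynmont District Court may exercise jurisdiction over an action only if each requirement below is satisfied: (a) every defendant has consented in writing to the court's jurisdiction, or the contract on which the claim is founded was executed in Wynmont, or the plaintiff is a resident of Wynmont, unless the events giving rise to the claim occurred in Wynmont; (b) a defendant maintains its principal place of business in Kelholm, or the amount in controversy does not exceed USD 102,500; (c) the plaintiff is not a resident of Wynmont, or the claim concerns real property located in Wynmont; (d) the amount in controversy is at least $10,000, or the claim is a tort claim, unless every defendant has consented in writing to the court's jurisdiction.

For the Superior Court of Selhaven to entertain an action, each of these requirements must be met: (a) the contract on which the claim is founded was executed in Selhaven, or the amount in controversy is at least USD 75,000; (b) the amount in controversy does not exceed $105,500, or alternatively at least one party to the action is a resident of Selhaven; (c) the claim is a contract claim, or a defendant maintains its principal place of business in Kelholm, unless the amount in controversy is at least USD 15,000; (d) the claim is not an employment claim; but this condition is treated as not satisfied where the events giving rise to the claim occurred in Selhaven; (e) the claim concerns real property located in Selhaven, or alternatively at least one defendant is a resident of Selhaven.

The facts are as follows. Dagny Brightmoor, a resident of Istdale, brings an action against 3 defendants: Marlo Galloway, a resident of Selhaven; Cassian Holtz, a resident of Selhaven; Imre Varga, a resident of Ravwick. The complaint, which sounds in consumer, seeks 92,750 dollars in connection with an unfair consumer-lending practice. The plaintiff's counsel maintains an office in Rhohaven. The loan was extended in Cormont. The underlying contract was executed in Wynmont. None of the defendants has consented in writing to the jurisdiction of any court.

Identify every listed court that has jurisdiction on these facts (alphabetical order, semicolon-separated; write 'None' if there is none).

the Selhaven High Bench; the Superior Court of Ravwick; the Superior Court of Selhaven; the Wynmont District Court

The Superior Court of Ravwick:
  (a) The plaintiff resides in Istdale, which is not Ravwick. Condition met.
  (b) The claim is a consumer claim, not a contract claim, so this disjunct is met. Met.
  (c) The amount in controversy is USD 92,750, within the $101,500 ceiling. Condition met.
  (d) The contract was executed in Wynmont. Condition met.
  (e) The amount in controversy is 92,750 dollars, which meets the 15,000 dollars floor. Met.
  → Jurisdiction lies.
The Selhaven High Bench:
  (a) The claim is a consumer claim, not an employment claim — that alternative is enough. Condition met.
  (b) No such written consent has been filed. But the amount in controversy is $92,750, which meets the USD 10,000 floor, and the 'unless' clause therefore excuses the requirement. Satisfied.
  (c) The plaintiff resides in Istdale, which is not Selhaven. Condition met.
  (d) Marlo Galloway resides in Selhaven. Condition met.
  (e) The amount in controversy is 92,750 dollars, which meets the 10,000 dollars floor, so this disjunct is met. The exception is not triggered, since the claim does not concern real property. Satisfied.
  → Every requirement is satisfied — jurisdiction.
The Wynmont District Court:
  (a) The contract was executed in Wynmont — that alternative is enough. Condition met.
  (b) The amount in controversy is $92,750, within the 102,500 dollars ceiling, so this disjunct is met. Met.
  (c) The plaintiff resides in Istdale, which is not Wynmont, which satisfies one of the alternatives. Met.
  (d) The amount in controversy is $92,750, which meets the $10,000 floor, which satisfies one of the alternatives. Met.
  → Jurisdiction lies.
The Superior Court of Selhaven:
  (a) The amount in controversy is USD 92,750, which meets the $75,000 floor — that alternative is enough. Condition met.
  (b) The amount in controversy is $92,750, within the USD 105,500 ceiling, so one alternative holds. Met.
  (c) The claim is a consumer claim, not a contract claim; no defendant is a corporation — no alternative holds. But the amount in controversy is $92,750, which meets the $15,000 floor, and the 'unless' clause therefore excuses the requirement. Condition met.
  (d) The claim is a consumer claim, not an employment claim. And the carve-out is inapplicable — the operative events occurred in Cormont, not Selhaven. Satisfied.
  (e) Marlo Galloway resides in Selhaven, so this disjunct is met. Met.
  → The court has jurisdiction.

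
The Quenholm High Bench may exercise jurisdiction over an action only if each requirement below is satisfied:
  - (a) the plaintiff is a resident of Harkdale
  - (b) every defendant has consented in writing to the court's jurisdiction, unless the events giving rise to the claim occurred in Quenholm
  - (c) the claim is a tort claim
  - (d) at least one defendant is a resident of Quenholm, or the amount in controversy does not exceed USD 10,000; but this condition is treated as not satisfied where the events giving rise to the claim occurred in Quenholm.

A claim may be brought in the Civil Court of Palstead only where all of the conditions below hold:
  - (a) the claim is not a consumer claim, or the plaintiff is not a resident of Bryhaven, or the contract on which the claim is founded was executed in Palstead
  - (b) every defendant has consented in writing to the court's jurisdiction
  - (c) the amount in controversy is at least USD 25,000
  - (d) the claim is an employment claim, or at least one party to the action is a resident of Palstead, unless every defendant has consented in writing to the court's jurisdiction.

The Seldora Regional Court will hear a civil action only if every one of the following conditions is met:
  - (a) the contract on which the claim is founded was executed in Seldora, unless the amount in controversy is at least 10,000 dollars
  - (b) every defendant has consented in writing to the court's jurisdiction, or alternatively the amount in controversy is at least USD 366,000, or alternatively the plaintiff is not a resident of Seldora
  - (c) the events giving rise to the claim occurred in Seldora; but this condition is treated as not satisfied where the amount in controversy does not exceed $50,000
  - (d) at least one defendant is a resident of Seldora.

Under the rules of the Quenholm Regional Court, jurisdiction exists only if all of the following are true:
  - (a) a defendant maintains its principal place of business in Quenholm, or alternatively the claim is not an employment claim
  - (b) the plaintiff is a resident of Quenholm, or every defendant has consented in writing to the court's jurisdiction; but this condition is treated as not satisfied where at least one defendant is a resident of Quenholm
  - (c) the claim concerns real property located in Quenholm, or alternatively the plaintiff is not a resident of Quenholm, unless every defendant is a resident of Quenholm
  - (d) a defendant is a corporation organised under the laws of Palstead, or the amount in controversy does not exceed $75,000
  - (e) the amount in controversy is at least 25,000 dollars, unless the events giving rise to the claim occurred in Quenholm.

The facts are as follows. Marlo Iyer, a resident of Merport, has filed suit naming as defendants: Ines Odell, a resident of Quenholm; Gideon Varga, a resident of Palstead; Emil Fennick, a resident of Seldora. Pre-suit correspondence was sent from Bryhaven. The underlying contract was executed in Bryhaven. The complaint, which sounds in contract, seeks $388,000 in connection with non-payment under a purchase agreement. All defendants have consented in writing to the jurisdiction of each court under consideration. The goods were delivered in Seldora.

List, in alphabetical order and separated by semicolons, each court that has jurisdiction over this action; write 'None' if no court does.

the Civil Court of Palstead; the Seldora Regional Court

The Quenholm High Bench:
  (a) The plaintiff resides in Merport, not Harkdale. Not satisfied.
  (b) Every defendant has filed written consent. Condition met.
  (c) The claim is a contract claim, not a tort claim. Condition not met.
  (d) Ines Odell resides in Quenholm, so one alternative holds. The carve-out does not apply: the operative events occurred in Seldora, not Quenholm. Satisfied.
  → Not every requirement is met — no jurisdiction.
The Civil Court of Palstead:
  (a) The claim is a contract claim, not a consumer claim, so one alternative holds. Satisfied.
  (b) Every defendant has filed written consent. Met.
  (c) The amount in controversy is USD 388,000, which meets the $25,000 floor. Satisfied.
  (d) Gideon Varga resides in Palstead, so this disjunct is met. Met.
  → The court has jurisdiction.
The Seldora Regional Court:
  (a) The contract was executed in Bryhaven, not Seldora. But the amount in controversy is 388,000 dollars, which meets the USD 10,000 floor, and the 'unless' clause therefore excuses the requirement. Satisfied.
  (b) Every defendant has filed written consent — that alternative is enough. Satisfied.
  (c) The operative events occurred in Seldora. The exception is not triggered, since the amount in controversy is USD 388,000, above the USD 50,000 ceiling. Met.
  (d) Emil Fennick resides in Seldora. Satisfied.
  → Jurisdiction lies.
The Quenholm Regional Court:
  (a) The claim is a contract claim, not an employment claim, so this disjunct is met. Satisfied.
  (b) Every defendant has filed written consent, so this disjunct is met. But Ines Odell resides in Quenholm, triggering the carve-out and defeating this condition. Fails.
  (c) The plaintiff resides in Merport, which is not Quenholm — that alternative is enough. Met.
  (d) No defendant is a corporation; the amount in controversy is 388,000 dollars, above the $75,000 ceiling — none of the alternatives is met. Not met.
  (e) The amount in controversy is 388,000 dollars, which meets the USD 25,000 floor. Satisfied.
  → Not every requirement is met — no jurisdiction.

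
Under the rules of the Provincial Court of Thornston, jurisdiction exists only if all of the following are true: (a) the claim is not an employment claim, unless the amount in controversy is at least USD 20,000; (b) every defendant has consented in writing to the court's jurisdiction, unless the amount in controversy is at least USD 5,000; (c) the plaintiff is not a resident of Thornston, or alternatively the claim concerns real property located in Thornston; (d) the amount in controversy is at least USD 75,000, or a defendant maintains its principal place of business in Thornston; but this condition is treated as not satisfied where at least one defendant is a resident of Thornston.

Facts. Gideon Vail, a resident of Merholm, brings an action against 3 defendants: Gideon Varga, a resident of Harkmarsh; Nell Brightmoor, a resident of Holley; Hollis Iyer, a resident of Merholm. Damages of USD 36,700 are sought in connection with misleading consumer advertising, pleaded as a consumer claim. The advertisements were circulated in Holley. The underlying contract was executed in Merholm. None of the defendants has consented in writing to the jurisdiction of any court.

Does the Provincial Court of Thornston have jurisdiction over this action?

The Provincial Court of Thornston:
  (a) The claim is a consumer claim, not an employment claim. Satisfied.
  (b) No such written consent has been filed. But the amount in controversy is $36,700, which meets the $5,000 floor, and the 'unless' clause therefore excuses the requirement. Condition met.
  (c) The plaintiff resides in Merholm, which is not Thornston — that alternative is enough. Condition met.
  (d) The amount in controversy is 36,700 dollars, below the 75,000 dollars floor; no defendant is a corporation — none of the alternatives is met. Fails.
  → Not every requirement is met — no jurisdiction.

No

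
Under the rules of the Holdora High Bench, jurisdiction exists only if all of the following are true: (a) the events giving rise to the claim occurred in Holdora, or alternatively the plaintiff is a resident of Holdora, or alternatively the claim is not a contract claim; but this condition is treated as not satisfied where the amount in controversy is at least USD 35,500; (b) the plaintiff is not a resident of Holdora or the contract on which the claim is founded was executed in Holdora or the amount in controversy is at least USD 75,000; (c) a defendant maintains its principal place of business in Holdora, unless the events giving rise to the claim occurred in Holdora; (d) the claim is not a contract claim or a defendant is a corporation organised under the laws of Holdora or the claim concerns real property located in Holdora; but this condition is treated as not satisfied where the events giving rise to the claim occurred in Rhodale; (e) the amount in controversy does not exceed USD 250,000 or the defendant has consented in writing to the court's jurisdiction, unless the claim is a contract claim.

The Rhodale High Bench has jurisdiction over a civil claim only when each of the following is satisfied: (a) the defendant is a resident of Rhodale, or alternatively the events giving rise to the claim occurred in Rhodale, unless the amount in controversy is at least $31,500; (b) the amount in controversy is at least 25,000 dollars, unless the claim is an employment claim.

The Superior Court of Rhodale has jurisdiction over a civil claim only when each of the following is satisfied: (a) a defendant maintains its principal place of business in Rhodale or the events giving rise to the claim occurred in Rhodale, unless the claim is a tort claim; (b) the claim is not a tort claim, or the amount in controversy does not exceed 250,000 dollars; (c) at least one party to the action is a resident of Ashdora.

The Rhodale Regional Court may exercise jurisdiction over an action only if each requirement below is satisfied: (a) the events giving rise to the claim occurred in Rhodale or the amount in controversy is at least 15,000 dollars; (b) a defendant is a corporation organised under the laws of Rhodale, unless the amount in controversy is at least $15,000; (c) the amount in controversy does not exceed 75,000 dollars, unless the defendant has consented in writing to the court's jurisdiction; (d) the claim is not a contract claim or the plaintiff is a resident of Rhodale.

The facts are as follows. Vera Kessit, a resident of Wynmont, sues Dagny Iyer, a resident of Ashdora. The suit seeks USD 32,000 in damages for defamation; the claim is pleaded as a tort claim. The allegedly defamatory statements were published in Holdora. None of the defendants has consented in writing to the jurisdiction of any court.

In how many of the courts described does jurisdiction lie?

The Holdora High Bench:
  (a) The operative events occurred in Holdora, which satisfies one of the alternatives. The carve-out does not apply: the amount in controversy is USD 32,000, below the 35,500 dollars floor. Satisfied.
  (b) The plaintiff resides in Wynmont, which is not Holdora, so this disjunct is met. Condition met.
  (c) No defendant is a corporation. However, the operative events occurred in Holdora, so the 'unless' proviso supplies this condition. Satisfied.
  (d) The claim is a tort claim, not a contract claim, which satisfies one of the alternatives. The exception is not triggered, since the operative events occurred in Holdora, not Rhodale. Condition met.
  (e) The amount in controversy is USD 32,000, within the USD 250,000 ceiling, so this disjunct is met. Condition met.
  → The court has jurisdiction.
The Rhodale High Bench:
  (a) The defendant resides in Ashdora, not Rhodale; the operative events occurred in Holdora, not Rhodale — none of the alternatives is met. The proviso rescues it, though: the amount in controversy is USD 32,000, which meets the USD 31,500 floor. Satisfied.
  (b) The amount in controversy is $32,000, which meets the USD 25,000 floor. Met.
  → All conditions met; jurisdiction exists.
The Superior Court of Rhodale:
  (a) No defendant is a corporation; the operative events occurred in Holdora, not Rhodale — none of the alternatives is met. But the claim is a tort claim, and the 'unless' clause therefore excuses the requirement. Condition met.
  (b) The amount in controversy is 32,000 dollars, within the USD 250,000 ceiling — that alternative is enough. Met.
  (c) Dagny Iyer resides in Ashdora. Condition met.
  → Every requirement is satisfied — jurisdiction.
The Rhodale Regional Court:
  (a) The amount in controversy is $32,000, which meets the USD 15,000 floor, so this disjunct is met. Met.
  (b) No defendant is a corporation. However, the amount in controversy is 32,000 dollars, which meets the $15,000 floor, so the 'unless' proviso supplies this condition. Condition met.
  (c) The amount in controversy is USD 32,000, within the $75,000 ceiling. Satisfied.
  (d) The claim is a tort claim, not a contract claim, so this disjunct is met. Satisfied.
  → Jurisdiction lies.
Courts with jurisdiction: the Holdora High Bench, the Rhodale High Bench, the Superior Court of Rhodale, the Rhodale Regional Court — 4 in total.

4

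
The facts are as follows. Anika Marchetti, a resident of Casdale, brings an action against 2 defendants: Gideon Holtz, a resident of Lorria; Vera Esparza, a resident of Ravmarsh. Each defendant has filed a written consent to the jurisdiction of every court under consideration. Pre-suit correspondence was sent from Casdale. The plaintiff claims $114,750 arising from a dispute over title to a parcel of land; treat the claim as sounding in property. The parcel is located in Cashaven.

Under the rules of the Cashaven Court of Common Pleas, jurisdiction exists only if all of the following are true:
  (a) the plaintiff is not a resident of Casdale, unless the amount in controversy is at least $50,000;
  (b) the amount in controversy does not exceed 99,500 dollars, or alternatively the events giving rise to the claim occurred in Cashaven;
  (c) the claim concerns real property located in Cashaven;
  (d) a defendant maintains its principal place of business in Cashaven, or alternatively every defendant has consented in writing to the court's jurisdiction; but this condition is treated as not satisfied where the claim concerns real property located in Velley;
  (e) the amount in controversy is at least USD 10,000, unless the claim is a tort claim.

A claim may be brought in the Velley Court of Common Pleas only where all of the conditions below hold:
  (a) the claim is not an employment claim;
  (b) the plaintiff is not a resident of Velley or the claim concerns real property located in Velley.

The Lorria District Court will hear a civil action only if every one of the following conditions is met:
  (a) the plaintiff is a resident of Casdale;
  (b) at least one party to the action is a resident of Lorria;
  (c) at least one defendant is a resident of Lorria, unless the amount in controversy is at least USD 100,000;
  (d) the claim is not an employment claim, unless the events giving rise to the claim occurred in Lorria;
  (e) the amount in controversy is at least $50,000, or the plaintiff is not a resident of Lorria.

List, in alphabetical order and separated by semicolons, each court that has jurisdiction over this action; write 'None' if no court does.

the Cashaven Court of Common Pleas; the Lorria District Court; the Velley Court of Common Pleas

The Cashaven Court of Common Pleas:
  (a) The plaintiff resides in Casdale. But the amount in controversy is USD 114,750, which meets the 50,000 dollars floor, and the 'unless' clause therefore excuses the requirement. Condition met.
  (b) The operative events occurred in Cashaven, which satisfies one of the alternatives. Satisfied.
  (c) The property lies in Cashaven. Satisfied.
  (d) Every defendant has filed written consent, which satisfies one of the alternatives. The carve-out does not apply: the property lies in Cashaven, not Velley. Satisfied.
  (e) The amount in controversy is $114,750, which meets the $10,000 floor. Satisfied.
  → All conditions met; jurisdiction exists.
The Velley Court of Common Pleas:
  (a) The claim is a property claim, not an employment claim. Satisfied.
  (b) The plaintiff resides in Casdale, which is not Velley — that alternative is enough. Condition met.
  → All conditions met; jurisdiction exists.
The Lorria District Court:
  (a) The plaintiff resides in Casdale. Met.
  (b) Gideon Holtz resides in Lorria. Met.
  (c) Gideon Holtz resides in Lorria. Condition met.
  (d) The claim is a property claim, not an employment claim. Condition met.
  (e) The amount in controversy is USD 114,750, which meets the 50,000 dollars floor, so this disjunct is met. Met.
  → The court has jurisdiction.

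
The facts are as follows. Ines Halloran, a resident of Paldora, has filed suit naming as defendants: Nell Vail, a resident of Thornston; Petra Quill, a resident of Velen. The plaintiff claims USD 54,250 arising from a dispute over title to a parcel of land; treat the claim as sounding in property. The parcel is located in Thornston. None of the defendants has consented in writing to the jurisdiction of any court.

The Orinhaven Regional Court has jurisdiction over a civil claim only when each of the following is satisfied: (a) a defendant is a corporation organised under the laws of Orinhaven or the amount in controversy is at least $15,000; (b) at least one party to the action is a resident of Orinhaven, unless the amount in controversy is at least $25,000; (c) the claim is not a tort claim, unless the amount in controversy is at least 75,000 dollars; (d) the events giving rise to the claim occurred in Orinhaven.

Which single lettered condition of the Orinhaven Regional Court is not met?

The Orinhaven Regional Court:
  (a) The amount in controversy is USD 54,250, which meets the $15,000 floor — that alternative is enough. Satisfied.
  (b) No party resides in Orinhaven. However, the amount in controversy is USD 54,250, which meets the 25,000 dollars floor, so the 'unless' proviso supplies this condition. Met.
  (c) The claim is a property claim, not a tort claim. Condition met.
  (d) The operative events occurred in Thornston, not Orinhaven. Fails.
Only condition (d) fails.

(d)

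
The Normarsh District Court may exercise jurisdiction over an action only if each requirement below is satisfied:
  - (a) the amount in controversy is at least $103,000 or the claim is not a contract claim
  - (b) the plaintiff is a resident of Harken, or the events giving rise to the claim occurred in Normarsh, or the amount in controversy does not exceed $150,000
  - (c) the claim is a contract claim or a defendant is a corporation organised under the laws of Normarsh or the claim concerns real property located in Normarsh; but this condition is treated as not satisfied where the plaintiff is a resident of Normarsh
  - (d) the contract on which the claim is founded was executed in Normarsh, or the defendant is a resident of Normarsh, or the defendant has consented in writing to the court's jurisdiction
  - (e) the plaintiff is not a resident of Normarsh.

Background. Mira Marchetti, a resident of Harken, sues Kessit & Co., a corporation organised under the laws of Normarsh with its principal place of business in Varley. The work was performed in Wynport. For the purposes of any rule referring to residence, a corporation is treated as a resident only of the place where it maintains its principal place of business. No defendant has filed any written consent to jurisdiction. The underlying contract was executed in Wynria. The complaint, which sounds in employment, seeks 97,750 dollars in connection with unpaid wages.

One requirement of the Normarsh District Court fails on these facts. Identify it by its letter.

(d)

The Normarsh District Court:
  (a) The claim is an employment claim, not a contract claim, so this disjunct is met. Met.
  (b) The plaintiff resides in Harken, so one alternative holds. Satisfied.
  (c) Kessit & Co. is organised under the laws of Normarsh, so this disjunct is met. The carve-out does not apply: the plaintiff resides in Harken, not Normarsh. Condition met.
  (d) The contract was executed in Wynria, not Normarsh; the defendant resides in Varley, not Normarsh; no such written consent has been filed — every alternative fails. Not met.
  (e) The plaintiff resides in Harken, which is not Normarsh. Condition met.
Only condition (d) fails.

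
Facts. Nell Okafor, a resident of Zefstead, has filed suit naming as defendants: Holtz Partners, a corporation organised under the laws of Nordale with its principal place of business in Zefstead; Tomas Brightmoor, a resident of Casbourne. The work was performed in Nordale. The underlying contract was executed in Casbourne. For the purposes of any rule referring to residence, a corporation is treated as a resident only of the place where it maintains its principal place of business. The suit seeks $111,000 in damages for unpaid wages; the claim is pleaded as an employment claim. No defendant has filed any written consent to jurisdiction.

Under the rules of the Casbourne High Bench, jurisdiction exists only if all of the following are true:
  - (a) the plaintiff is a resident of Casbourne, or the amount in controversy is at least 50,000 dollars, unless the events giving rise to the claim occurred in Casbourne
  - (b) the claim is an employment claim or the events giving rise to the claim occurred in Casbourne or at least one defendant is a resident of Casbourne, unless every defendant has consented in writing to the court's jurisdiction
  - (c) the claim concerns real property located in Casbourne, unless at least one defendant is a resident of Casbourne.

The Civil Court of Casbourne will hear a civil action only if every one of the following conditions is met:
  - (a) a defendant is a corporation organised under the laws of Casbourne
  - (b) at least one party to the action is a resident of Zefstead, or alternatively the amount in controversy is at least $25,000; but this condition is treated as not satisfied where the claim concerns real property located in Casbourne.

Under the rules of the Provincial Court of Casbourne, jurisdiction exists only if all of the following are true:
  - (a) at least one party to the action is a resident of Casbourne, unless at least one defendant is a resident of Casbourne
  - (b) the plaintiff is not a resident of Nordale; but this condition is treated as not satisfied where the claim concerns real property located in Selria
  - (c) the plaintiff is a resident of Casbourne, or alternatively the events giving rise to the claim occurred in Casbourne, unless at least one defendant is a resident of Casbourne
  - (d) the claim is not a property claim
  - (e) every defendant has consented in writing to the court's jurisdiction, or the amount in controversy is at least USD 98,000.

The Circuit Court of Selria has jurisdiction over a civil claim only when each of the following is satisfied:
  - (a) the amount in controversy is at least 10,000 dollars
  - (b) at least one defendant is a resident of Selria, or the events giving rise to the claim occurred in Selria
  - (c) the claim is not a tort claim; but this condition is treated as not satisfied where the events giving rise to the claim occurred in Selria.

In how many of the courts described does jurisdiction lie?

The Casbourne High Bench:
  (a) The amount in controversy is 111,000 dollars, which meets the USD 50,000 floor — that alternative is enough. Met.
  (b) The claim is an employment claim — that alternative is enough. Condition met.
  (c) The claim does not concern real property. However, Tomas Brightmoor resides in Casbourne, so the 'unless' proviso supplies this condition. Satisfied.
  → Jurisdiction lies.
The Civil Court of Casbourne:
  (a) The corporate defendant(s) are organised in Nordale, not Casbourne. Condition not met.
  (b) Nell Okafor resides in Zefstead — that alternative is enough. The carve-out does not apply: the claim does not concern real property. Met.
  → No jurisdiction.
The Provincial Court of Casbourne:
  (a) Tomas Brightmoor resides in Casbourne. Condition met.
  (b) The plaintiff resides in Zefstead, which is not Nordale. The carve-out does not apply: the claim does not concern real property. Condition met.
  (c) The plaintiff resides in Zefstead, not Casbourne; the operative events occurred in Nordale, not Casbourne — every alternative fails. The proviso rescues it, though: Tomas Brightmoor resides in Casbourne. Condition met.
  (d) The claim is an employment claim, not a property claim. Met.
  (e) The amount in controversy is USD 111,000, which meets the $98,000 floor — that alternative is enough. Condition met.
  → The court has jurisdiction.
The Circuit Court of Selria:
  (a) The amount in controversy is 111,000 dollars, which meets the USD 10,000 floor. Met.
  (b) No defendant resides in Selria (they reside in Zefstead, Casbourne); the operative events occurred in Nordale, not Selria — no alternative holds. Not met.
  (c) The claim is an employment claim, not a tort claim. And the carve-out is inapplicable — the operative events occurred in Nordale, not Selria. Satisfied.
  → The court lacks jurisdiction.
Courts with jurisdiction: the Casbourne High Bench, the Provincial Court of Casbourne — 2 in total.

2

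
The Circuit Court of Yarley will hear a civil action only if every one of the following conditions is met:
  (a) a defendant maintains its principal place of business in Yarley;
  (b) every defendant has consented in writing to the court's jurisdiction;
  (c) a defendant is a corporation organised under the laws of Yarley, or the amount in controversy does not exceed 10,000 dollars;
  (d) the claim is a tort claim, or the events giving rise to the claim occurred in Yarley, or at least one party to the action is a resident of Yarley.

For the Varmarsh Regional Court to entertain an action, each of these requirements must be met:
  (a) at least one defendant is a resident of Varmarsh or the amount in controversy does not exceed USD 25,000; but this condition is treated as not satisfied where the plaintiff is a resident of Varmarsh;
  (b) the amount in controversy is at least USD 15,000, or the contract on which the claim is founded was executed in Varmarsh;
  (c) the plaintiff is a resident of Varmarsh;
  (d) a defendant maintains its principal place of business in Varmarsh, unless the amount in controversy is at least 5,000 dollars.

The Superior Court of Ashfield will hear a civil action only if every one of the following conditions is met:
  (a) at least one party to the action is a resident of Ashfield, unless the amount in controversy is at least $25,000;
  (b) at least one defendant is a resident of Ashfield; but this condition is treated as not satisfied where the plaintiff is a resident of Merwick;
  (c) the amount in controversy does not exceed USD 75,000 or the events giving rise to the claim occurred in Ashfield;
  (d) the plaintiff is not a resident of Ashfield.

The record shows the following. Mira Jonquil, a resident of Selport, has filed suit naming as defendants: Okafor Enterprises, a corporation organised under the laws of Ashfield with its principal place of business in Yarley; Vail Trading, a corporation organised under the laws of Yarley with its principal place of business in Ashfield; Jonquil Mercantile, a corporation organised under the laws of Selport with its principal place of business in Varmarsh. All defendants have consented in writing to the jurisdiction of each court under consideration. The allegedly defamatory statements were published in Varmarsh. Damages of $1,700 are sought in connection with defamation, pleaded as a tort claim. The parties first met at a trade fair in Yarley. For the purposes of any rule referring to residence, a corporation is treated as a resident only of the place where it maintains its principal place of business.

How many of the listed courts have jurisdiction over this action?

The Circuit Court of Yarley:
  (a) Okafor Enterprises has its principal place of business in Yarley. Met.
  (b) Every defendant has filed written consent. Met.
  (c) Vail Trading is organised under the laws of Yarley, so this disjunct is met. Met.
  (d) The claim is a tort claim, so one alternative holds. Satisfied.
  → The court has jurisdiction.
The Varmarsh Regional Court:
  (a) Jonquil Mercantile resides in Varmarsh, so one alternative holds. And the carve-out is inapplicable — the plaintiff resides in Selport, not Varmarsh. Satisfied.
  (b) The amount in controversy is USD 1,700, below the 15,000 dollars floor; no contract (and hence no place of execution) is alleged — none of the alternatives is met. Condition not met.
  (c) The plaintiff resides in Selport, not Varmarsh. Not met.
  (d) Jonquil Mercantile has its principal place of business in Varmarsh. Condition met.
  → No jurisdiction.
The Superior Court of Ashfield:
  (a) Vail Trading resides in Ashfield. Condition met.
  (b) Vail Trading resides in Ashfield. The exception is not triggered, since the plaintiff resides in Selport, not Merwick. Condition met.
  (c) The amount in controversy is 1,700 dollars, within the USD 75,000 ceiling — that alternative is enough. Condition met.
  (d) The plaintiff resides in Selport, which is not Ashfield. Condition met.
  → Every requirement is satisfied — jurisdiction.
Courts with jurisdiction: the Circuit Court of Yarley, the Superior Court of Ashfield — 2 in total.

2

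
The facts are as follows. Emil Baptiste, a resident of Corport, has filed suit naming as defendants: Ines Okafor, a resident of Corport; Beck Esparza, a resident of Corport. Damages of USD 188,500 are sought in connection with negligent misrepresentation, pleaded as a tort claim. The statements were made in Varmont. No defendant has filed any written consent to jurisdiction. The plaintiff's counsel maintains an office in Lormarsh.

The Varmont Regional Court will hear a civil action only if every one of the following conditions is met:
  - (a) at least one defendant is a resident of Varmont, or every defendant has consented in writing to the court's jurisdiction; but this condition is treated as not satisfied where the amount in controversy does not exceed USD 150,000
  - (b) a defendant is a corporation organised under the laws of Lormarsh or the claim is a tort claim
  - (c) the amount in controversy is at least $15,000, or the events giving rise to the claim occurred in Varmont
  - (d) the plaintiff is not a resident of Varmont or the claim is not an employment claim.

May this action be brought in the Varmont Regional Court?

The Varmont Regional Court:
  (a) No defendant resides in Varmont (they reside in Corport, Corport); no such written consent has been filed — no alternative holds. Condition not met.
  (b) The claim is a tort claim — that alternative is enough. Condition met.
  (c) The amount in controversy is $188,500, which meets the 15,000 dollars floor, which satisfies one of the alternatives. Satisfied.
  (d) The plaintiff resides in Corport, which is not Varmont, so one alternative holds. Met.
  → The court lacks jurisdiction.

No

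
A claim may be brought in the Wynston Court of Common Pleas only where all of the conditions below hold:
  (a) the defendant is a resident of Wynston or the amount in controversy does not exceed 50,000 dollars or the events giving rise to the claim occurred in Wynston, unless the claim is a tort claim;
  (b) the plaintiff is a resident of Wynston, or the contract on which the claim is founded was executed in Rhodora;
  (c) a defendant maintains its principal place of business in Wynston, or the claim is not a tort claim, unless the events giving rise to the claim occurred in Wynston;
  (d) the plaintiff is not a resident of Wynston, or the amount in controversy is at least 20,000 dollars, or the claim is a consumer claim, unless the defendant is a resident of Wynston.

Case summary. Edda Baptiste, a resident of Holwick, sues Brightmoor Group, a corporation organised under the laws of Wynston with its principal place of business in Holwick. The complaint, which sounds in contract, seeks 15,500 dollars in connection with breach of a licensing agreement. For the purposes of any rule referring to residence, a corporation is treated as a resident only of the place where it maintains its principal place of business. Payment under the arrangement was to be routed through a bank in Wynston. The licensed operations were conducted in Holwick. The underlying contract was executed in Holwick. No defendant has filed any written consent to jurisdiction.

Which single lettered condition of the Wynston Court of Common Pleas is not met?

(b)

The Wynston Court of Common Pleas:
  (a) The amount in controversy is 15,500 dollars, within the 50,000 dollars ceiling — that alternative is enough. Condition met.
  (b) The plaintiff resides in Holwick, not Wynston; the contract was executed in Holwick, not Rhodora — none of the alternatives is met. Not met.
  (c) The claim is a contract claim, not a tort claim, so one alternative holds. Satisfied.
  (d) The plaintiff resides in Holwick, which is not Wynston, so this disjunct is met. Met.
Only condition (b) fails.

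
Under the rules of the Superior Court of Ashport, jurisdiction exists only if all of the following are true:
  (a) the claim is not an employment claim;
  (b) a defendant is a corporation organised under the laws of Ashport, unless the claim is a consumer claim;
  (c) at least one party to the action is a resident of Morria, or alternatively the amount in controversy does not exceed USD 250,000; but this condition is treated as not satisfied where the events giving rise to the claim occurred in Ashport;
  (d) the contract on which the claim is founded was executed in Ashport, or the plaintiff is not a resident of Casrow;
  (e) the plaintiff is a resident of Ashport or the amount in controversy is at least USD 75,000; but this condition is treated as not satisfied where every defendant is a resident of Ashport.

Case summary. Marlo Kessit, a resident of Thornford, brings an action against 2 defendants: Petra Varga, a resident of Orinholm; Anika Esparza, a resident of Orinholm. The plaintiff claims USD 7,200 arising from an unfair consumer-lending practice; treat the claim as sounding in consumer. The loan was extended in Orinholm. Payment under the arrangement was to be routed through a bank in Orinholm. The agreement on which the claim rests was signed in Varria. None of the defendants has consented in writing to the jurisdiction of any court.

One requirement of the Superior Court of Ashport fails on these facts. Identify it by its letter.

The Superior Court of Ashport:
  (a) The claim is a consumer claim, not an employment claim. Condition met.
  (b) No defendant is a corporation. But the claim is a consumer claim, and the 'unless' clause therefore excuses the requirement. Satisfied.
  (c) The amount in controversy is 7,200 dollars, within the $250,000 ceiling, which satisfies one of the alternatives. The exception is not triggered, since the operative events occurred in Orinholm, not Ashport. Satisfied.
  (d) The plaintiff resides in Thornford, which is not Casrow, so this disjunct is met. Condition met.
  (e) The plaintiff resides in Thornford, not Ashport; the amount in controversy is 7,200 dollars, below the USD 75,000 floor — no alternative holds. Not met.
Only condition (e) fails.

(e)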